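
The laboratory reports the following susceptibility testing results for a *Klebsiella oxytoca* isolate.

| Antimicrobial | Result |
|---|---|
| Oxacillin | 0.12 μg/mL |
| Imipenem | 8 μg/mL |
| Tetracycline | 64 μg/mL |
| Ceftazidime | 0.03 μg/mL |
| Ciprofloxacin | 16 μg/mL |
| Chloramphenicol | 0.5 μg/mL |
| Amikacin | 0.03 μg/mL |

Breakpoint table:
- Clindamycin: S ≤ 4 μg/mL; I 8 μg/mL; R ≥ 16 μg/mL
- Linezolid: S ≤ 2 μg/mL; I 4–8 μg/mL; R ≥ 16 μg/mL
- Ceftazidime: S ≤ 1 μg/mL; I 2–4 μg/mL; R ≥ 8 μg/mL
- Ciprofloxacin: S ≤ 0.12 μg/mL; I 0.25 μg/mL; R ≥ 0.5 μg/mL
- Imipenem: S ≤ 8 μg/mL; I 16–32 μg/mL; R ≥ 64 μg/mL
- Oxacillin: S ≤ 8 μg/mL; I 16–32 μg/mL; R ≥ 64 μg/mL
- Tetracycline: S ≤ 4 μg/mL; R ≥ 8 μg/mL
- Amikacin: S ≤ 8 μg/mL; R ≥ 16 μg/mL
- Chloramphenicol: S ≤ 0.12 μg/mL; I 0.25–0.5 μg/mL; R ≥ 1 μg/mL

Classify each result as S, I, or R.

Oxacillin: 0.12 μg/mL is ≤ 8 μg/mL ⇒ Susceptible
Imipenem 8 μg/mL: ≤ 8 μg/mL → Susceptible
Tetracycline: 64 μg/mL is ≥ 8 μg/mL — R
Ceftazidime 0.03 μg/mL: ≤ 1 μg/mL ⇒ S
Ciprofloxacin 16 μg/mL: ≥ 0.5 μg/mL ⇒ Resistant
Chloramphenicol 0.5 μg/mL: in 0.25–0.5 μg/mL → intermediate
Amikacin 0.03 μg/mL: ≤ 8 μg/mL ⇒ susceptible

S, S, R, S, R, I, S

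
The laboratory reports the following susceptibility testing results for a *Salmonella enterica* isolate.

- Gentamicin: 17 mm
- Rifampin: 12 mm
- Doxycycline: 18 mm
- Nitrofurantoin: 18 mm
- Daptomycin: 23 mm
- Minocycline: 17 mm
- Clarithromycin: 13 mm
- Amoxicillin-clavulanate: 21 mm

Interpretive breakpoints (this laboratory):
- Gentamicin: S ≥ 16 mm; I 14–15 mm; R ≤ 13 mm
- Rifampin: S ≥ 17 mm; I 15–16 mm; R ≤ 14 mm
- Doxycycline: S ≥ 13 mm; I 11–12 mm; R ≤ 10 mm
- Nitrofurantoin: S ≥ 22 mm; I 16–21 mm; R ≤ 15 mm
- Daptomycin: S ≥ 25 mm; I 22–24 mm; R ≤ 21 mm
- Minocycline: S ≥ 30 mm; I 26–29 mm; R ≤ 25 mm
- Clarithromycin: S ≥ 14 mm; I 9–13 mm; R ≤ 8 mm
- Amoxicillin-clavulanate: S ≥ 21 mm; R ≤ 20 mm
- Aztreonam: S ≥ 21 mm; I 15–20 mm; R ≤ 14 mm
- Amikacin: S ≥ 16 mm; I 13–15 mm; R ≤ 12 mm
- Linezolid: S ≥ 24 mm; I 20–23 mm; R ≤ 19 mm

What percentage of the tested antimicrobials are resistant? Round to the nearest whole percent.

25%

Gentamicin: 17 mm is ≥ 16 mm — susceptible
Rifampin (12 mm) ≤ 14 mm → R
Doxycycline (18 mm) ≥ 13 mm — susceptible
Nitrofurantoin (18 mm) in 16–21 mm → intermediate
Daptomycin (23 mm) in 22–24 mm — I
Minocycline 17 mm: ≤ 25 mm — Resistant
Clarithromycin (13 mm) in 9–13 mm → I
Amoxicillin-clavulanate: 21 mm is ≥ 21 mm — S
Resistant: 2/8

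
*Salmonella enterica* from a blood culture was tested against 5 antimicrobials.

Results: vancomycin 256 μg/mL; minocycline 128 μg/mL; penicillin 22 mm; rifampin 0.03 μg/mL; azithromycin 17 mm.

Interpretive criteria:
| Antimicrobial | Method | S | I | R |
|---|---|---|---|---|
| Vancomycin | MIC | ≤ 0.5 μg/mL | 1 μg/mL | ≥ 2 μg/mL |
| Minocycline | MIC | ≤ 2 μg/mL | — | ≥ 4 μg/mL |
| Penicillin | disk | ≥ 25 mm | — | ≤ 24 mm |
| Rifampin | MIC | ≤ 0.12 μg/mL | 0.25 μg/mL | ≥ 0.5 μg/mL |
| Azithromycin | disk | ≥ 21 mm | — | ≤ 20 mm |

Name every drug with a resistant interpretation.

Vancomycin: 256 μg/mL is ≥ 2 μg/mL ⇒ R
Minocycline (128 μg/mL) ≥ 4 μg/mL ⇒ resistant
Penicillin (22 mm) ≤ 24 mm ⇒ resistant
Rifampin (0.03 μg/mL) ≤ 0.12 μg/mL — S
Azithromycin: 17 mm is ≤ 20 mm → Resistant

vancomycin, minocycline, penicillin, azithromycin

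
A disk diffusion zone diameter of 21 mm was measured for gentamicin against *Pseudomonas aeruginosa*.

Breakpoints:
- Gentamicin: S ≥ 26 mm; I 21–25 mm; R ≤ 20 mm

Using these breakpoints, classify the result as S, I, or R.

I

Gentamicin (21 mm) in 21–25 mm ⇒ Intermediate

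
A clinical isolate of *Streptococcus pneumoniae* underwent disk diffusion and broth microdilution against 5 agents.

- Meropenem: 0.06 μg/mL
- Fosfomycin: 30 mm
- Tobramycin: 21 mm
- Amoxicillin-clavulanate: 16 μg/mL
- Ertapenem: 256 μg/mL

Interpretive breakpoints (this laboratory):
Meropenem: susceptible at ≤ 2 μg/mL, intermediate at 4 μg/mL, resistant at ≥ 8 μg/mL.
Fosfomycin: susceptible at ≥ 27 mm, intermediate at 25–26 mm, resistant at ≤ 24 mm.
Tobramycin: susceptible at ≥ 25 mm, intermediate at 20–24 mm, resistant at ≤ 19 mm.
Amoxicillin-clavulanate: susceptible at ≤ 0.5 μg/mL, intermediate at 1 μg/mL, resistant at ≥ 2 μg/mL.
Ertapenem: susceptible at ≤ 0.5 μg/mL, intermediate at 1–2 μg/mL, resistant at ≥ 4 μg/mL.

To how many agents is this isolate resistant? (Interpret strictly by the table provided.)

Meropenem (0.06 μg/mL) ≤ 2 μg/mL — susceptible
Fosfomycin 30 mm: ≥ 27 mm → Susceptible
Tobramycin: 21 mm is in 20–24 mm → Intermediate
Amoxicillin-clavulanate 16 μg/mL: ≥ 2 μg/mL ⇒ R
Ertapenem: 256 μg/mL is ≥ 4 μg/mL — R
Resistant: 2

2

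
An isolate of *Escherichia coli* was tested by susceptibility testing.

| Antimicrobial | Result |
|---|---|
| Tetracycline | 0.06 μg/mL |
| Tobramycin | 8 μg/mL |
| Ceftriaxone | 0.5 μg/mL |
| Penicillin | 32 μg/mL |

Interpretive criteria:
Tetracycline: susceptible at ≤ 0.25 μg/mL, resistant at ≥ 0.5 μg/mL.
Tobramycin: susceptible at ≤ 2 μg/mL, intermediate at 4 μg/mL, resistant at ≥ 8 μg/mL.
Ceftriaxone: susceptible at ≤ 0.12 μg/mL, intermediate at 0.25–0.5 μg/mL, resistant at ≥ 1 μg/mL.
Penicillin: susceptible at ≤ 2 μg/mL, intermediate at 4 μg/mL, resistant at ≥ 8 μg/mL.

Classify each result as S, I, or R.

Tetracycline (0.06 μg/mL) ≤ 0.25 μg/mL → Susceptible
Tobramycin (8 μg/mL) ≥ 8 μg/mL → R
Ceftriaxone (0.5 μg/mL) in 0.25–0.5 μg/mL ⇒ intermediate
Penicillin 32 μg/mL: ≥ 8 μg/mL — R

S, R, I, R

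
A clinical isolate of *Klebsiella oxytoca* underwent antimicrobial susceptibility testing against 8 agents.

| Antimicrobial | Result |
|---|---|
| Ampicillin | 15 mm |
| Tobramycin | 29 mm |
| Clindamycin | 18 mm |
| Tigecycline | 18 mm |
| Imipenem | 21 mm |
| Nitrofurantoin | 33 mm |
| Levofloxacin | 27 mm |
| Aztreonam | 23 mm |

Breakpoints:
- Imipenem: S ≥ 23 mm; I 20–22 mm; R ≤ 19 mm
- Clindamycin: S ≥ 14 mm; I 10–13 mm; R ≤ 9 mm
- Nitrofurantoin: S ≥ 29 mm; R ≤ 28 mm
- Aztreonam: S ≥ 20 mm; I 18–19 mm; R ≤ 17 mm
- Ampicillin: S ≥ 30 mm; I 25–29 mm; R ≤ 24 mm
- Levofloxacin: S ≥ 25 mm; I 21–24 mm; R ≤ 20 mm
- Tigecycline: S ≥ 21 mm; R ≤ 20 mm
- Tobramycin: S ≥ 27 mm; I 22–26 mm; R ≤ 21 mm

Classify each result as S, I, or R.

Ampicillin (15 mm) ≤ 24 mm ⇒ R
Tobramycin 29 mm: ≥ 27 mm ⇒ susceptible
Clindamycin: 18 mm is ≥ 14 mm ⇒ Susceptible
Tigecycline (18 mm) ≤ 20 mm — R
Imipenem 21 mm: in 20–22 mm ⇒ Intermediate
Nitrofurantoin 33 mm: ≥ 29 mm ⇒ Susceptible
Levofloxacin 27 mm: ≥ 25 mm ⇒ Susceptible
Aztreonam: 23 mm is ≥ 20 mm — S

R, S, S, R, I, S, S, S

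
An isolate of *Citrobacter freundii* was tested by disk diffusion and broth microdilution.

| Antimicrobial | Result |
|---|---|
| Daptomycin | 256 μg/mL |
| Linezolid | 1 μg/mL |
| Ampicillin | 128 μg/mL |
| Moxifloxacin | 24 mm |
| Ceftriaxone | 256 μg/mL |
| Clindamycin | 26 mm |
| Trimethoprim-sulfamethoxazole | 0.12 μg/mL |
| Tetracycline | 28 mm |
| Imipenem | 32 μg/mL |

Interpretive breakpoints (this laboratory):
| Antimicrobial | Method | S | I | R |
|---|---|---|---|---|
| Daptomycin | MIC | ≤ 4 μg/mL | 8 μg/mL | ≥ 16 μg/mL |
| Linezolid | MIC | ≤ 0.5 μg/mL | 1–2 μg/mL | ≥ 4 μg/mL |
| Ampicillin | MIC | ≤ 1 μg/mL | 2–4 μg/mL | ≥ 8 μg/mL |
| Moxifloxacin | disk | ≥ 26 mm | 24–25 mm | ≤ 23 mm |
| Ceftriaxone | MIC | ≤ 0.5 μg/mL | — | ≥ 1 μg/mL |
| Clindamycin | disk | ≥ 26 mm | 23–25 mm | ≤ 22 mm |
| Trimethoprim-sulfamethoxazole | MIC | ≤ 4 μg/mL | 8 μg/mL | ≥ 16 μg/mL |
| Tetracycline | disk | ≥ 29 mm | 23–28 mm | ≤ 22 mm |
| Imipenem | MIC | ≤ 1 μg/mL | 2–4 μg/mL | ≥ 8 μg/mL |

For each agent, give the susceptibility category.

R, I, R, I, R, S, S, I, R

Daptomycin 256 μg/mL: ≥ 16 μg/mL — Resistant
Linezolid: 1 μg/mL is in 1–2 μg/mL → intermediate
Ampicillin: 128 μg/mL is ≥ 8 μg/mL — R
Moxifloxacin 24 mm: in 24–25 mm — I
Ceftriaxone 256 μg/mL: ≥ 1 μg/mL → R
Clindamycin (26 mm) ≥ 26 mm — susceptible
Trimethoprim-sulfamethoxazole: 0.12 μg/mL is ≤ 4 μg/mL → Susceptible
Tetracycline: 28 mm is in 23–28 mm ⇒ Intermediate
Imipenem 32 μg/mL: ≥ 8 μg/mL — Resistant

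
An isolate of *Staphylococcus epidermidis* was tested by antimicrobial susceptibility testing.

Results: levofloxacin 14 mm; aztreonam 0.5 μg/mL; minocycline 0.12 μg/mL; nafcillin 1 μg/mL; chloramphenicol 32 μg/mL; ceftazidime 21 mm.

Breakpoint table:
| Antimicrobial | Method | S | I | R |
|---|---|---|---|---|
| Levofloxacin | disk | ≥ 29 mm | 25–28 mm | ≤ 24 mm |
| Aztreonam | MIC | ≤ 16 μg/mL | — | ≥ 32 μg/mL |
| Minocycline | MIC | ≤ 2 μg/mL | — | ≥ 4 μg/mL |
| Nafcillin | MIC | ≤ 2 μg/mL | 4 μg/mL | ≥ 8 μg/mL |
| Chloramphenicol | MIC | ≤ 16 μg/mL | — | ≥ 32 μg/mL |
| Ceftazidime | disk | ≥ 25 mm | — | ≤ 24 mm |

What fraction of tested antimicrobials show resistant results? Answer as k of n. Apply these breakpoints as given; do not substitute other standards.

3 of 6

Levofloxacin: 14 mm is ≤ 24 mm — resistant
Aztreonam: 0.5 μg/mL is ≤ 16 μg/mL → susceptible
Minocycline: 0.12 μg/mL is ≤ 2 μg/mL ⇒ S
Nafcillin (1 μg/mL) ≤ 2 μg/mL — S
Chloramphenicol: 32 μg/mL is ≥ 32 μg/mL — resistant
Ceftazidime (21 mm) ≤ 24 mm → R
Resistant: 3/6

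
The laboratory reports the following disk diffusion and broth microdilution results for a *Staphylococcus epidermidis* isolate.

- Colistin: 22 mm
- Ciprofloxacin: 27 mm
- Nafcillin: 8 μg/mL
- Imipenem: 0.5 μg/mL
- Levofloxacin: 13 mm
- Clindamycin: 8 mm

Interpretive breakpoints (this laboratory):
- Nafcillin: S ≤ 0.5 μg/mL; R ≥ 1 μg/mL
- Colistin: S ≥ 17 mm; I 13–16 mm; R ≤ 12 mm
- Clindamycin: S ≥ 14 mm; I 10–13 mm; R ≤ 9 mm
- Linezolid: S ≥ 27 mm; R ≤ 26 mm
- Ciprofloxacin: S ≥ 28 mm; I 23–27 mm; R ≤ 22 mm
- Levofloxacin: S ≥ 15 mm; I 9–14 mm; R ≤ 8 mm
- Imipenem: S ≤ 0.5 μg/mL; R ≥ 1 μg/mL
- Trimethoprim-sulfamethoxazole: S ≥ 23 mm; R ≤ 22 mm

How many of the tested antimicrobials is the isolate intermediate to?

Colistin (22 mm) ≥ 17 mm → susceptible
Ciprofloxacin 27 mm: in 23–27 mm → I
Nafcillin 8 μg/mL: ≥ 1 μg/mL ⇒ resistant
Imipenem 0.5 μg/mL: ≤ 0.5 μg/mL — S
Levofloxacin 13 mm: in 9–14 mm ⇒ Intermediate
Clindamycin (8 mm) ≤ 9 mm → resistant
Intermediate: 2

2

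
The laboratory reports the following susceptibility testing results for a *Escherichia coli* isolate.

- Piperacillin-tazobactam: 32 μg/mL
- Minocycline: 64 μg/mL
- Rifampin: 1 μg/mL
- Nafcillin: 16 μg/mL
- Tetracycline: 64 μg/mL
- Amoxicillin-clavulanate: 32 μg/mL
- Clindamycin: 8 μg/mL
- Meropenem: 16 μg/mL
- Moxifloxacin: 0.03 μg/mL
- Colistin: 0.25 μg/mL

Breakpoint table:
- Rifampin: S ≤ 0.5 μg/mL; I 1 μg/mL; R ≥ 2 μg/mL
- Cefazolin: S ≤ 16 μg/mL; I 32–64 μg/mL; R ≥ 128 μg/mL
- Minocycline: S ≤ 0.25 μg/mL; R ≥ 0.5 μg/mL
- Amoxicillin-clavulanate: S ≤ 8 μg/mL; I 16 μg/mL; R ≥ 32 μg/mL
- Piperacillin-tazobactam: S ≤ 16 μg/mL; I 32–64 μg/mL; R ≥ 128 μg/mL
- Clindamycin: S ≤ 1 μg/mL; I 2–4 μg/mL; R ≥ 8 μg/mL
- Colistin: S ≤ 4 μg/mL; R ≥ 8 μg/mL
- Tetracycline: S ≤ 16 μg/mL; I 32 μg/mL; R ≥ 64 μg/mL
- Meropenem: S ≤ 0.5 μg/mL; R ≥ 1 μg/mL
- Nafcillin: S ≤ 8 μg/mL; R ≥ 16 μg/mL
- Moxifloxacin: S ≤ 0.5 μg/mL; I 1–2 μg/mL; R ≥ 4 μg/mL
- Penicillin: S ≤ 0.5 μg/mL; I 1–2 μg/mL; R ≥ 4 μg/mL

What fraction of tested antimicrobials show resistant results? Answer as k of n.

Piperacillin-tazobactam: 32 μg/mL is in 32–64 μg/mL ⇒ intermediate
Minocycline (64 μg/mL) ≥ 0.5 μg/mL ⇒ resistant
Rifampin (1 μg/mL) = 1 μg/mL — I
Nafcillin 16 μg/mL: ≥ 16 μg/mL ⇒ resistant
Tetracycline (64 μg/mL) ≥ 64 μg/mL → resistant
Amoxicillin-clavulanate (32 μg/mL) ≥ 32 μg/mL ⇒ resistant
Clindamycin: 8 μg/mL is ≥ 8 μg/mL ⇒ Resistant
Meropenem: 16 μg/mL is ≥ 1 μg/mL — Resistant
Moxifloxacin (0.03 μg/mL) ≤ 0.5 μg/mL → S
Colistin: 0.25 μg/mL is ≤ 4 μg/mL — Susceptible
Resistant: 6/10

6 of 10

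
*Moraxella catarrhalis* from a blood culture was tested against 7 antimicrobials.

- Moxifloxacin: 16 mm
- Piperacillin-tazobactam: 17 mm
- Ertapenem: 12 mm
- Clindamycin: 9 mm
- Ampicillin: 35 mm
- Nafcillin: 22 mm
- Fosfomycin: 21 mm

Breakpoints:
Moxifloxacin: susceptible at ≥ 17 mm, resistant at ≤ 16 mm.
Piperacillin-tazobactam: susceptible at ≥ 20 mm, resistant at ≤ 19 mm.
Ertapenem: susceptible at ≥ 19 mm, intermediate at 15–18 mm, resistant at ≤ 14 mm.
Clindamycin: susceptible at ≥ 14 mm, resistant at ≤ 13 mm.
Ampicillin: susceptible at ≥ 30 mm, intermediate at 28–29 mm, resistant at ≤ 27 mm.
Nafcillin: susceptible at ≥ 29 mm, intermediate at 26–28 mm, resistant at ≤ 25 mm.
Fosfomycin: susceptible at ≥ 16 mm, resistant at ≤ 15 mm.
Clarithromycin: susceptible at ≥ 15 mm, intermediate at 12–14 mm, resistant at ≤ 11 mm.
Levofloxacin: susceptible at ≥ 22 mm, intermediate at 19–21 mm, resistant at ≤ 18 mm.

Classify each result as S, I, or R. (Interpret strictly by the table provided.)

Moxifloxacin: 16 mm is ≤ 16 mm ⇒ R
Piperacillin-tazobactam (17 mm) ≤ 19 mm → Resistant
Ertapenem (12 mm) ≤ 14 mm → R
Clindamycin 9 mm: ≤ 13 mm — resistant
Ampicillin: 35 mm is ≥ 30 mm — S
Nafcillin (22 mm) ≤ 25 mm → R
Fosfomycin: 21 mm is ≥ 16 mm — susceptible

R, R, R, R, S, R, S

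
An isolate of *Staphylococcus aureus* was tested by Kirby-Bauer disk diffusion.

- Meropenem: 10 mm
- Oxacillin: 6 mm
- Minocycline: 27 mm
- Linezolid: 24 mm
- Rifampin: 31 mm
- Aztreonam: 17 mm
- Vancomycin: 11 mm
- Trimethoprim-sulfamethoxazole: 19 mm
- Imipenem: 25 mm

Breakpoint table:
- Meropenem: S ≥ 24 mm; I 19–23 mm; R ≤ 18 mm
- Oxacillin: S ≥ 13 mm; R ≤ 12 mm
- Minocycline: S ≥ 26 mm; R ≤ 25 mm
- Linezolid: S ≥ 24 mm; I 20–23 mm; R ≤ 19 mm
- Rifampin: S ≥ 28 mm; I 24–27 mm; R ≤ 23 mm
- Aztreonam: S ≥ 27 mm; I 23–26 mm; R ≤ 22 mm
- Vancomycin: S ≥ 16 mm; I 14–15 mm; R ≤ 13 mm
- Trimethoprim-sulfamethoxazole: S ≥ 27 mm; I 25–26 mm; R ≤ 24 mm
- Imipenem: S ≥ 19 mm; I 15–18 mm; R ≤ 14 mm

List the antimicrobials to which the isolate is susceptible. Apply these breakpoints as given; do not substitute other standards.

Meropenem (10 mm) ≤ 18 mm — resistant
Oxacillin: 6 mm is ≤ 12 mm → Resistant
Minocycline 27 mm: ≥ 26 mm — susceptible
Linezolid (24 mm) ≥ 24 mm → S
Rifampin 31 mm: ≥ 28 mm ⇒ S
Aztreonam (17 mm) ≤ 22 mm → Resistant
Vancomycin: 11 mm is ≤ 13 mm — R
Trimethoprim-sulfamethoxazole 19 mm: ≤ 24 mm ⇒ Resistant
Imipenem: 25 mm is ≥ 19 mm ⇒ susceptible

minocycline, linezolid, rifampin, imipenem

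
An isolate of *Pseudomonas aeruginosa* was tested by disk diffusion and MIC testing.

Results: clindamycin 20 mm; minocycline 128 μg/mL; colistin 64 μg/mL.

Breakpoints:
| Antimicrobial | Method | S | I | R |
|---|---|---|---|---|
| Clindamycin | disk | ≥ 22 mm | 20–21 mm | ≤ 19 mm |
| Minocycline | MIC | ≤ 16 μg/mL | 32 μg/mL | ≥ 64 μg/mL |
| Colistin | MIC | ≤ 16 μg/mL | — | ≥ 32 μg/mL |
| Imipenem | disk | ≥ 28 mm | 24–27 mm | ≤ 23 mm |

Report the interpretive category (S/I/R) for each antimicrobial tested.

I, R, R

Clindamycin (20 mm) in 20–21 mm ⇒ intermediate
Minocycline 128 μg/mL: ≥ 64 μg/mL → resistant
Colistin: 64 μg/mL is ≥ 32 μg/mL — Resistant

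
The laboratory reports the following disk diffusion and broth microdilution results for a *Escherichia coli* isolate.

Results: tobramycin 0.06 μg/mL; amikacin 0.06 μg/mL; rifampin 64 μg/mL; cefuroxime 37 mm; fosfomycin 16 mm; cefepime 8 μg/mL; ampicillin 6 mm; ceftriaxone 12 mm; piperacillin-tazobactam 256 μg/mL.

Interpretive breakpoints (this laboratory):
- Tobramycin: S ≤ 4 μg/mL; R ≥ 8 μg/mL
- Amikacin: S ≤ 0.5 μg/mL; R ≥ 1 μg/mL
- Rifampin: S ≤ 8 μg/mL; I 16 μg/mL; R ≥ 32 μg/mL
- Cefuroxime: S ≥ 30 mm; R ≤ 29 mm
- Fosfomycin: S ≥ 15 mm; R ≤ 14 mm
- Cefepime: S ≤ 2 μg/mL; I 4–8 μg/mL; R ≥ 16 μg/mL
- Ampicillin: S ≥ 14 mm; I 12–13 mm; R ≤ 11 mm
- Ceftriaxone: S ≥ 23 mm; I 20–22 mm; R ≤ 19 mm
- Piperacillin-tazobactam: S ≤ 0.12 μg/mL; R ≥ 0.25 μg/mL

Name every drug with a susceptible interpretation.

Tobramycin (0.06 μg/mL) ≤ 4 μg/mL → Susceptible
Amikacin (0.06 μg/mL) ≤ 0.5 μg/mL — susceptible
Rifampin 64 μg/mL: ≥ 32 μg/mL ⇒ R
Cefuroxime: 37 mm is ≥ 30 mm → Susceptible
Fosfomycin (16 mm) ≥ 15 mm ⇒ S
Cefepime: 8 μg/mL is in 4–8 μg/mL ⇒ Intermediate
Ampicillin 6 mm: ≤ 11 mm — resistant
Ceftriaxone: 12 mm is ≤ 19 mm → R
Piperacillin-tazobactam 256 μg/mL: ≥ 0.25 μg/mL — R

tobramycin, amikacin, cefuroxime, fosfomycin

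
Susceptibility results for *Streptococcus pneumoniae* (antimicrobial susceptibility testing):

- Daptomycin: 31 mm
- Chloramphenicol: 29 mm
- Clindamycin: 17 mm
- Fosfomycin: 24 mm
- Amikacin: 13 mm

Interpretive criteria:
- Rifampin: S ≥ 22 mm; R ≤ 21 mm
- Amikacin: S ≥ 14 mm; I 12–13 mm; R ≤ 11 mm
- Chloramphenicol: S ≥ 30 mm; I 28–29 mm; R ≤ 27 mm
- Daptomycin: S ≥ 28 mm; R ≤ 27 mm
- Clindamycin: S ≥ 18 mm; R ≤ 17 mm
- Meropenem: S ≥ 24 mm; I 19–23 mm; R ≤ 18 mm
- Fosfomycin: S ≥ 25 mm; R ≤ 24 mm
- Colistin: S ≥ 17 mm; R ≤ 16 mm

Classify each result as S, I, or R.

S, I, R, R, I

Daptomycin 31 mm: ≥ 28 mm ⇒ S
Chloramphenicol 29 mm: in 28–29 mm → I
Clindamycin (17 mm) ≤ 17 mm ⇒ Resistant
Fosfomycin (24 mm) ≤ 24 mm — Resistant
Amikacin 13 mm: in 12–13 mm — Intermediate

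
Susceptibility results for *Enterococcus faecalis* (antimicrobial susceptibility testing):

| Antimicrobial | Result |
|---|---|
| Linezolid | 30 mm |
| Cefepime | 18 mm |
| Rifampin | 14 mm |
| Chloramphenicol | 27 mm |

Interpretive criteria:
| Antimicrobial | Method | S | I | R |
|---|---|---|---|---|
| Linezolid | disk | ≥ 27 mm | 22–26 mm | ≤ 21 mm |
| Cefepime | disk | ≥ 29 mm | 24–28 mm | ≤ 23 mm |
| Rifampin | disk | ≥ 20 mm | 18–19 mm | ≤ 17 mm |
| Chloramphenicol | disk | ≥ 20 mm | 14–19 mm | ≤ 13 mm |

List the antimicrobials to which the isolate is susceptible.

linezolid, chloramphenicol

Linezolid 30 mm: ≥ 27 mm → S
Cefepime (18 mm) ≤ 23 mm ⇒ resistant
Rifampin: 14 mm is ≤ 17 mm ⇒ Resistant
Chloramphenicol 27 mm: ≥ 20 mm → S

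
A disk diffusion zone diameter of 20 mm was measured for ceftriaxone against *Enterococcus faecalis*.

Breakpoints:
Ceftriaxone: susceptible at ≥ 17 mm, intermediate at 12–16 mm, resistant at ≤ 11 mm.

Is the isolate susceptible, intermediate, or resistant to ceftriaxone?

Ceftriaxone (20 mm) ≥ 17 mm — susceptible

Susceptible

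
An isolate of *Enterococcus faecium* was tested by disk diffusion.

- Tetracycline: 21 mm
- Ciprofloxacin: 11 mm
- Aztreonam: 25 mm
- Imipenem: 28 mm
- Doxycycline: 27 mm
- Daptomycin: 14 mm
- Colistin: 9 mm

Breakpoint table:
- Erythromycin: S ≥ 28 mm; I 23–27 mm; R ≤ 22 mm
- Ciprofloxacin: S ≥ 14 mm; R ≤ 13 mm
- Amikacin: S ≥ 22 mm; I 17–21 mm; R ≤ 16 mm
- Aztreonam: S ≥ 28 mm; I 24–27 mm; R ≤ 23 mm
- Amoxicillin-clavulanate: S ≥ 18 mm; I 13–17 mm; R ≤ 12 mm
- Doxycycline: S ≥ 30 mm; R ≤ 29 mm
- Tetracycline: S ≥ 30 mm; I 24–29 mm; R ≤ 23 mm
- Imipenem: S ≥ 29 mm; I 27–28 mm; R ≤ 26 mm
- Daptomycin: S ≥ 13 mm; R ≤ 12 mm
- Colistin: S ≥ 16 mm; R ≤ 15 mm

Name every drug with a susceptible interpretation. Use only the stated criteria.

Tetracycline (21 mm) ≤ 23 mm → R
Ciprofloxacin 11 mm: ≤ 13 mm → resistant
Aztreonam 25 mm: in 24–27 mm — I
Imipenem: 28 mm is in 27–28 mm → I
Doxycycline 27 mm: ≤ 29 mm — Resistant
Daptomycin 14 mm: ≥ 13 mm ⇒ Susceptible
Colistin 9 mm: ≤ 15 mm ⇒ Resistant

daptomycin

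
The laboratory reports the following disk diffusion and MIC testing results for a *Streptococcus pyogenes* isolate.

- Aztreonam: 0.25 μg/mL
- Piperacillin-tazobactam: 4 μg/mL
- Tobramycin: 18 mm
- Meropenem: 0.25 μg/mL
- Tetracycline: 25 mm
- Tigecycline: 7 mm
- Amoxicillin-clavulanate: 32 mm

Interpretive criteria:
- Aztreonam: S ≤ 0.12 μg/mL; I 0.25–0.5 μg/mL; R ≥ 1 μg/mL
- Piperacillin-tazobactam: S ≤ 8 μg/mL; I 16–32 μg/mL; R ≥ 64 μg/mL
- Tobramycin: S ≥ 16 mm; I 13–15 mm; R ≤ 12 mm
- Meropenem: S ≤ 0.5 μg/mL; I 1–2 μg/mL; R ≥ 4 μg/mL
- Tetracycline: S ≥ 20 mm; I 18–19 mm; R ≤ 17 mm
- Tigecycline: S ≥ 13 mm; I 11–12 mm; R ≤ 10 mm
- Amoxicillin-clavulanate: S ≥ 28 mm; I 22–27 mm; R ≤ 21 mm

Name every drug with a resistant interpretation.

Aztreonam 0.25 μg/mL: in 0.25–0.5 μg/mL ⇒ Intermediate
Piperacillin-tazobactam 4 μg/mL: ≤ 8 μg/mL → Susceptible
Tobramycin 18 mm: ≥ 16 mm → S
Meropenem: 0.25 μg/mL is ≤ 0.5 μg/mL ⇒ S
Tetracycline (25 mm) ≥ 20 mm ⇒ susceptible
Tigecycline 7 mm: ≤ 10 mm ⇒ Resistant
Amoxicillin-clavulanate (32 mm) ≥ 28 mm — Susceptible

tigecycline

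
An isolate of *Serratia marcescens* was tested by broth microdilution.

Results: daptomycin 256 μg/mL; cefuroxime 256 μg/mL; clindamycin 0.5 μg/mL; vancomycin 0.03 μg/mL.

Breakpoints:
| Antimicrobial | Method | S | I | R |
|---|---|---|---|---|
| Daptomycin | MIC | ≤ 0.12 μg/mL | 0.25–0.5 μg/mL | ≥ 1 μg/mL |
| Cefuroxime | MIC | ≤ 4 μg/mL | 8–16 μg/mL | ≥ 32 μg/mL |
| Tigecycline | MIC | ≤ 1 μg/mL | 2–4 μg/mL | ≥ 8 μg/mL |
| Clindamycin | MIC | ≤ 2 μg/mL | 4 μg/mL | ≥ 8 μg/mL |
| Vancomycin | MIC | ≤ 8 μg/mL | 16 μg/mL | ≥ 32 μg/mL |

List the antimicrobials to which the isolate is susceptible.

Daptomycin 256 μg/mL: ≥ 1 μg/mL ⇒ resistant
Cefuroxime: 256 μg/mL is ≥ 32 μg/mL — resistant
Clindamycin: 0.5 μg/mL is ≤ 2 μg/mL ⇒ susceptible
Vancomycin: 0.03 μg/mL is ≤ 8 μg/mL ⇒ susceptible

clindamycin, vancomycin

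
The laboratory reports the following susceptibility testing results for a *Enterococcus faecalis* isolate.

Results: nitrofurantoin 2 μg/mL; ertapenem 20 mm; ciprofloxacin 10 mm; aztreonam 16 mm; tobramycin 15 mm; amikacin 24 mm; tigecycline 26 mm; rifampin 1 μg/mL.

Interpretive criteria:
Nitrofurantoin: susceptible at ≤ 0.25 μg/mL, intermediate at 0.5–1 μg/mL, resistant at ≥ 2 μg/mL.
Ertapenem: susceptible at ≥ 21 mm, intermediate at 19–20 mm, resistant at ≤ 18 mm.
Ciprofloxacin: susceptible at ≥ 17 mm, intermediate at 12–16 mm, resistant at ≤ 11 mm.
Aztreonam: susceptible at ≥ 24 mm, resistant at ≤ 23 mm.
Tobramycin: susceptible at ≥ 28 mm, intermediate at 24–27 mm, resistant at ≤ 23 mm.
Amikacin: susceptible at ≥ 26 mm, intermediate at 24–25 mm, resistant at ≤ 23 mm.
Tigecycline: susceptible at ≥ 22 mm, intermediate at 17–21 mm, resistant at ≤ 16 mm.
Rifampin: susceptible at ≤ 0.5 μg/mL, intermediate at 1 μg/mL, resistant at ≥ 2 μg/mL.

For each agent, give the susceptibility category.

R, I, R, R, R, I, S, I

Nitrofurantoin (2 μg/mL) ≥ 2 μg/mL — resistant
Ertapenem 20 mm: in 19–20 mm → intermediate
Ciprofloxacin 10 mm: ≤ 11 mm — Resistant
Aztreonam 16 mm: ≤ 23 mm — R
Tobramycin (15 mm) ≤ 23 mm → R
Amikacin 24 mm: in 24–25 mm — I
Tigecycline: 26 mm is ≥ 22 mm ⇒ S
Rifampin: 1 μg/mL is = 1 μg/mL ⇒ I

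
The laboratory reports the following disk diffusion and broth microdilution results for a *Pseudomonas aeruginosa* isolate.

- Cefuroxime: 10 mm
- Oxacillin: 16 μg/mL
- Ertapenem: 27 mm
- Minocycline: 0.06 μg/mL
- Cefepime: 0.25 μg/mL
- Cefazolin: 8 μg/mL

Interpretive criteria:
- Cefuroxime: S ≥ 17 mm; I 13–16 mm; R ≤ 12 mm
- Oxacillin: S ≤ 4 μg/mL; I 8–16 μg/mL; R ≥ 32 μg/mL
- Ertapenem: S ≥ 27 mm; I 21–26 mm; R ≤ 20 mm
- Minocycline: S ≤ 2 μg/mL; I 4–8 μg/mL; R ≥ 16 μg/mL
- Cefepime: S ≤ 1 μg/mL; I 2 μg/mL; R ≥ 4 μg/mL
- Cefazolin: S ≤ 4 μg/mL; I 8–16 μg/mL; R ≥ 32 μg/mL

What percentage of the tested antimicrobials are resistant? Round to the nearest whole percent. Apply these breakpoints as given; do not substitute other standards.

Cefuroxime: 10 mm is ≤ 12 mm → Resistant
Oxacillin (16 μg/mL) in 8–16 μg/mL → intermediate
Ertapenem: 27 mm is ≥ 27 mm → Susceptible
Minocycline 0.06 μg/mL: ≤ 2 μg/mL — susceptible
Cefepime (0.25 μg/mL) ≤ 1 μg/mL → Susceptible
Cefazolin: 8 μg/mL is in 8–16 μg/mL ⇒ intermediate
Resistant: 1/6

17%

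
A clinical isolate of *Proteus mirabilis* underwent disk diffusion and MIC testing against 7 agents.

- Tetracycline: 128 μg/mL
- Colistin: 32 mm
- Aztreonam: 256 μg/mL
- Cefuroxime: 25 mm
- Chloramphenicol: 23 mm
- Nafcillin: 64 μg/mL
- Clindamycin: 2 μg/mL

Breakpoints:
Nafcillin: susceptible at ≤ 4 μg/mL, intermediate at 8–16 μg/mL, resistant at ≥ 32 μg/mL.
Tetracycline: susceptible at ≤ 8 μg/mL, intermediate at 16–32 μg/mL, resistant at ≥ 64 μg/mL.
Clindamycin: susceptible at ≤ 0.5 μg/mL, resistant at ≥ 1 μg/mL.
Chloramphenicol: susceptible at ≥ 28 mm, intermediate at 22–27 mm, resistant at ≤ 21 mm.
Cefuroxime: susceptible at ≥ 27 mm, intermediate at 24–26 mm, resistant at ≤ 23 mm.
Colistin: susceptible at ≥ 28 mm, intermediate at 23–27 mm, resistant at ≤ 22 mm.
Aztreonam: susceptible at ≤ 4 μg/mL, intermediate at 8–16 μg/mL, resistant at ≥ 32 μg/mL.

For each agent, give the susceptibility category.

Tetracycline 128 μg/mL: ≥ 64 μg/mL → R
Colistin 32 mm: ≥ 28 mm ⇒ susceptible
Aztreonam: 256 μg/mL is ≥ 32 μg/mL — R
Cefuroxime 25 mm: in 24–26 mm ⇒ intermediate
Chloramphenicol: 23 mm is in 22–27 mm → intermediate
Nafcillin (64 μg/mL) ≥ 32 μg/mL — Resistant
Clindamycin (2 μg/mL) ≥ 1 μg/mL — resistant

R, S, R, I, I, R, R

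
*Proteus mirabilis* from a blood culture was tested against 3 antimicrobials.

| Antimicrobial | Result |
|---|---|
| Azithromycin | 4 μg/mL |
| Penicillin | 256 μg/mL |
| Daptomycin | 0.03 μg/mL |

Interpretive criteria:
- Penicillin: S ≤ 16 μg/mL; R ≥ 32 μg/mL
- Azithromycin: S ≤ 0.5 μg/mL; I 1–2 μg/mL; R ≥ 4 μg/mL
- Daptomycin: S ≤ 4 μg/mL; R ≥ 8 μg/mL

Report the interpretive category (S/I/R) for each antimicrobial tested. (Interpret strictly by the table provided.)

Azithromycin (4 μg/mL) ≥ 4 μg/mL ⇒ resistant
Penicillin 256 μg/mL: ≥ 32 μg/mL — R
Daptomycin (0.03 μg/mL) ≤ 4 μg/mL ⇒ S

R, R, S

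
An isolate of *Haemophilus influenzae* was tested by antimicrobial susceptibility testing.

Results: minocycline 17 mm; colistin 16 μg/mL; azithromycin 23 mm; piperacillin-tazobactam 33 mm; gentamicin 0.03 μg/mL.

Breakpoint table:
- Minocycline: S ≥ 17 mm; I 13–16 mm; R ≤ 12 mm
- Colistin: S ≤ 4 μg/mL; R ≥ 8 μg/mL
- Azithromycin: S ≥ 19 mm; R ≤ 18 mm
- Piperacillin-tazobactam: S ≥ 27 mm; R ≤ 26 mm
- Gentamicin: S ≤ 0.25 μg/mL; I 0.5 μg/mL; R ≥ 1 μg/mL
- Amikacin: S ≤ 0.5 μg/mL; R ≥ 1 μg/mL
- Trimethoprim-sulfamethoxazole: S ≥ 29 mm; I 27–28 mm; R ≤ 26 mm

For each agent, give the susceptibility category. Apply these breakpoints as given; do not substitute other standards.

S, R, S, S, S

Minocycline (17 mm) ≥ 17 mm → Susceptible
Colistin: 16 μg/mL is ≥ 8 μg/mL → Resistant
Azithromycin (23 mm) ≥ 19 mm — Susceptible
Piperacillin-tazobactam 33 mm: ≥ 27 mm ⇒ susceptible
Gentamicin 0.03 μg/mL: ≤ 0.25 μg/mL → S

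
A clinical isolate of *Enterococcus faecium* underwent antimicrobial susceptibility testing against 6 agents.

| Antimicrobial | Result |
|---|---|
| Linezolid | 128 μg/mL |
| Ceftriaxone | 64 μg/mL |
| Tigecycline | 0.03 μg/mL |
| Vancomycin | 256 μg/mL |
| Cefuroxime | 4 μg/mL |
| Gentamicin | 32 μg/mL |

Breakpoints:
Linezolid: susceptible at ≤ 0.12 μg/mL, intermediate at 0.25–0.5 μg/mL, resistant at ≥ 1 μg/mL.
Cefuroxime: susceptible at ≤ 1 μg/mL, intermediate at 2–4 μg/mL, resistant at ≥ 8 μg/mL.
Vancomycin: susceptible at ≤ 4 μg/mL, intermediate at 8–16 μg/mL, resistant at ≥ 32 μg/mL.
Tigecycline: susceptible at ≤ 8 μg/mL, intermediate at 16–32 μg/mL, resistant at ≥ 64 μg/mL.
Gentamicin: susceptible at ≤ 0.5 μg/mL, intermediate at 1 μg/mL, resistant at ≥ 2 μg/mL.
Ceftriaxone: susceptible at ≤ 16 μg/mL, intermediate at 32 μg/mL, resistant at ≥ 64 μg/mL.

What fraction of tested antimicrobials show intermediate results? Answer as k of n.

1 of 6

Linezolid 128 μg/mL: ≥ 1 μg/mL ⇒ R
Ceftriaxone: 64 μg/mL is ≥ 64 μg/mL → Resistant
Tigecycline 0.03 μg/mL: ≤ 8 μg/mL — Susceptible
Vancomycin: 256 μg/mL is ≥ 32 μg/mL ⇒ R
Cefuroxime (4 μg/mL) in 2–4 μg/mL ⇒ intermediate
Gentamicin: 32 μg/mL is ≥ 2 μg/mL → R
Intermediate: 1/6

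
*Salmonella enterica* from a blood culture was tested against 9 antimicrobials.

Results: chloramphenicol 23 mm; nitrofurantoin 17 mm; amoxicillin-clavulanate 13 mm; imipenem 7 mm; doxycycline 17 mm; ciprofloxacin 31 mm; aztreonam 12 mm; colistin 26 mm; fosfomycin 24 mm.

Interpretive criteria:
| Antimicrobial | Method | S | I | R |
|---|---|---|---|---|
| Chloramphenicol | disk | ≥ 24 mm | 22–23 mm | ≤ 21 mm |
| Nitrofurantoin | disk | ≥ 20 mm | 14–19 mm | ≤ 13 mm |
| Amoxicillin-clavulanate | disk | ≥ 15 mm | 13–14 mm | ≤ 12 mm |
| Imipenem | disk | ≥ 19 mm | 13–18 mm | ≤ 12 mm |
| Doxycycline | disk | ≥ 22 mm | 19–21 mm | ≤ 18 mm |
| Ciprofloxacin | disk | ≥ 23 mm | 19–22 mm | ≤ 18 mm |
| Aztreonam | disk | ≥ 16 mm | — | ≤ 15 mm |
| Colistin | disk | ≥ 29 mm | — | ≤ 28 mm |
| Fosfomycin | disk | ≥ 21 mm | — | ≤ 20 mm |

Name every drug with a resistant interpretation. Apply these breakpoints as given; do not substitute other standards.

Chloramphenicol 23 mm: in 22–23 mm ⇒ I
Nitrofurantoin (17 mm) in 14–19 mm — Intermediate
Amoxicillin-clavulanate 13 mm: in 13–14 mm ⇒ Intermediate
Imipenem: 7 mm is ≤ 12 mm ⇒ R
Doxycycline 17 mm: ≤ 18 mm → R
Ciprofloxacin 31 mm: ≥ 23 mm ⇒ susceptible
Aztreonam: 12 mm is ≤ 15 mm — R
Colistin: 26 mm is ≤ 28 mm → R
Fosfomycin (24 mm) ≥ 21 mm — susceptible

imipenem, doxycycline, aztreonam, colistin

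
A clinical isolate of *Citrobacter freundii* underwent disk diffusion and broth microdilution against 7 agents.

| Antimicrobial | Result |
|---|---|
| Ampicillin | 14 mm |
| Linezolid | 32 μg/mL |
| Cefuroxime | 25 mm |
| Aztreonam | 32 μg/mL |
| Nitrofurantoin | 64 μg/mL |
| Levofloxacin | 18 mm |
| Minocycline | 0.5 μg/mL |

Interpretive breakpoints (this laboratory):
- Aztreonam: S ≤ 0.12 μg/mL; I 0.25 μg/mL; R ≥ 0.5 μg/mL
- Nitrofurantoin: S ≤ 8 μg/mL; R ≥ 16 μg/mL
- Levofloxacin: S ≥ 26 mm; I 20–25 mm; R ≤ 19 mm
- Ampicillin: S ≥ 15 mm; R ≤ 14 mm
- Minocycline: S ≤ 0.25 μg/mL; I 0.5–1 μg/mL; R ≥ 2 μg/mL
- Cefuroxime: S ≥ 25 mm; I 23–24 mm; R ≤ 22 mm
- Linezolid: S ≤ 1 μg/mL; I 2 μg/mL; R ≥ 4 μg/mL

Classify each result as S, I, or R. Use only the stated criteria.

Ampicillin: 14 mm is ≤ 14 mm ⇒ resistant
Linezolid: 32 μg/mL is ≥ 4 μg/mL — Resistant
Cefuroxime: 25 mm is ≥ 25 mm ⇒ susceptible
Aztreonam (32 μg/mL) ≥ 0.5 μg/mL → resistant
Nitrofurantoin 64 μg/mL: ≥ 16 μg/mL ⇒ resistant
Levofloxacin (18 mm) ≤ 19 mm — resistant
Minocycline (0.5 μg/mL) in 0.5–1 μg/mL ⇒ I

R, R, S, R, R, R, I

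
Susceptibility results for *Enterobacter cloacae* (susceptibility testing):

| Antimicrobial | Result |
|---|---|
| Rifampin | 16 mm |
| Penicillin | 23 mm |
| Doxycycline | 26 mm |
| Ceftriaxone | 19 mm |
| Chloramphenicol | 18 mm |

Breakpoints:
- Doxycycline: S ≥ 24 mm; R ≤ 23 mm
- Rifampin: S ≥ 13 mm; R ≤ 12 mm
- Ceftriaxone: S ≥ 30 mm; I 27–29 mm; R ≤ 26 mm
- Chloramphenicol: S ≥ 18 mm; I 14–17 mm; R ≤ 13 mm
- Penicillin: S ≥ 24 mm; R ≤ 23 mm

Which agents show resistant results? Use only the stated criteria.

penicillin, ceftriaxone

Rifampin: 16 mm is ≥ 13 mm — susceptible
Penicillin: 23 mm is ≤ 23 mm → R
Doxycycline: 26 mm is ≥ 24 mm — S
Ceftriaxone (19 mm) ≤ 26 mm → R
Chloramphenicol 18 mm: ≥ 18 mm — S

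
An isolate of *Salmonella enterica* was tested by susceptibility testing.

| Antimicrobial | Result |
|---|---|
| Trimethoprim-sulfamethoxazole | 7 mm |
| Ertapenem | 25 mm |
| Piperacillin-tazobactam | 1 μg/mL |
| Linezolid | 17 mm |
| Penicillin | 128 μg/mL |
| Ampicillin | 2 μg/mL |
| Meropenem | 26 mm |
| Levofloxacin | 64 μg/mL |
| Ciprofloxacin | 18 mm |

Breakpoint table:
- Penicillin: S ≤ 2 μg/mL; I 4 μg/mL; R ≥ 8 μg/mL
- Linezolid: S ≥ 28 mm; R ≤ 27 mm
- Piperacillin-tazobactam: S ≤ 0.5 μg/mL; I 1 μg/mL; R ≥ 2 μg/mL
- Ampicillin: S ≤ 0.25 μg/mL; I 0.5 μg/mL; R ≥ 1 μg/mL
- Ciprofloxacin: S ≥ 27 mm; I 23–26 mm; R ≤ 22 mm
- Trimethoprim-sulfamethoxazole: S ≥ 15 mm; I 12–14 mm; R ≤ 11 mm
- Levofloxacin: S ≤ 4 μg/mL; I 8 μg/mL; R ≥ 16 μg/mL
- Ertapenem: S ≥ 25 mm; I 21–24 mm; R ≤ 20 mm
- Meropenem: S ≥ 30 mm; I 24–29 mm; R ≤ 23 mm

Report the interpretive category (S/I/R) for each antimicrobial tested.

Trimethoprim-sulfamethoxazole 7 mm: ≤ 11 mm — Resistant
Ertapenem: 25 mm is ≥ 25 mm — susceptible
Piperacillin-tazobactam: 1 μg/mL is = 1 μg/mL → I
Linezolid 17 mm: ≤ 27 mm → R
Penicillin: 128 μg/mL is ≥ 8 μg/mL ⇒ resistant
Ampicillin 2 μg/mL: ≥ 1 μg/mL ⇒ Resistant
Meropenem: 26 mm is in 24–29 mm — Intermediate
Levofloxacin 64 μg/mL: ≥ 16 μg/mL — resistant
Ciprofloxacin 18 mm: ≤ 22 mm → Resistant

R, S, I, R, R, R, I, R, R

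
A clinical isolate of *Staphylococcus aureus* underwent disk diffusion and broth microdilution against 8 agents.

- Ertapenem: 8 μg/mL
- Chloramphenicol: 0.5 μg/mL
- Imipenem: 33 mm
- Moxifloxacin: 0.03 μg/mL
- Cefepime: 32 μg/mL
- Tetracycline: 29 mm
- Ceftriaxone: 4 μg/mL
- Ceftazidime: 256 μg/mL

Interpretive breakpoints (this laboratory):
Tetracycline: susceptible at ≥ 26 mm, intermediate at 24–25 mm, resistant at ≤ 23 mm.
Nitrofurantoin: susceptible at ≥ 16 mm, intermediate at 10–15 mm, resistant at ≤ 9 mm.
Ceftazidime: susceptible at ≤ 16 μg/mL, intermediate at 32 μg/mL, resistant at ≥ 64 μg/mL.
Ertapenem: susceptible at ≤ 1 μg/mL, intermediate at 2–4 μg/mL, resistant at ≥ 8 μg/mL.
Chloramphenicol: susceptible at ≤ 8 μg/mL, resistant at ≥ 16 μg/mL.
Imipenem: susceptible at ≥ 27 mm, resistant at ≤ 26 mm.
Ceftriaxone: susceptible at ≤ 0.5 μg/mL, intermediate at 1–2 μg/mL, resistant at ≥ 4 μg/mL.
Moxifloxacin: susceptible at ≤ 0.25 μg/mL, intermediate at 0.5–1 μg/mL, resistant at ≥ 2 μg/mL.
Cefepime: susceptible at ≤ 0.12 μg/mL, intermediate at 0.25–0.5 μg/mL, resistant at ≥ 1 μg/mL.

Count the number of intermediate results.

Ertapenem 8 μg/mL: ≥ 8 μg/mL → resistant
Chloramphenicol 0.5 μg/mL: ≤ 8 μg/mL — susceptible
Imipenem 33 mm: ≥ 27 mm ⇒ S
Moxifloxacin 0.03 μg/mL: ≤ 0.25 μg/mL → susceptible
Cefepime 32 μg/mL: ≥ 1 μg/mL ⇒ R
Tetracycline (29 mm) ≥ 26 mm → susceptible
Ceftriaxone: 4 μg/mL is ≥ 4 μg/mL → Resistant
Ceftazidime (256 μg/mL) ≥ 64 μg/mL → R
Intermediate: 0

0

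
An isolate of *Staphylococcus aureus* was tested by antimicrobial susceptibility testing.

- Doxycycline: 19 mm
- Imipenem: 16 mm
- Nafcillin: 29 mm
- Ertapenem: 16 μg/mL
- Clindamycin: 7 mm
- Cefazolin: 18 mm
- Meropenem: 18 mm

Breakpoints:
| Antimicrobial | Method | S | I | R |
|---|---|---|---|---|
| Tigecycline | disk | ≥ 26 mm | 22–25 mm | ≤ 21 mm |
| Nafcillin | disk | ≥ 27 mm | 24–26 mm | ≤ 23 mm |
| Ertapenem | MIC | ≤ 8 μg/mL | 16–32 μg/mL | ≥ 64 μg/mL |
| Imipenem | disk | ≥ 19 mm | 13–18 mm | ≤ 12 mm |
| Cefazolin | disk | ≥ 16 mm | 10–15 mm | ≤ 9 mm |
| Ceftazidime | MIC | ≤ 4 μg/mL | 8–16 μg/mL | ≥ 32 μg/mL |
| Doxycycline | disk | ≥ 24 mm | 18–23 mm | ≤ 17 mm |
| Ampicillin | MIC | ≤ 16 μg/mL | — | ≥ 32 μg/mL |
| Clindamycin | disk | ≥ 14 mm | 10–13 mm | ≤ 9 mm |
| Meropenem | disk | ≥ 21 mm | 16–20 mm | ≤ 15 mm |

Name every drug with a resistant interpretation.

clindamycin

Doxycycline (19 mm) in 18–23 mm — I
Imipenem (16 mm) in 13–18 mm — intermediate
Nafcillin (29 mm) ≥ 27 mm → susceptible
Ertapenem: 16 μg/mL is in 16–32 μg/mL ⇒ I
Clindamycin 7 mm: ≤ 9 mm → R
Cefazolin (18 mm) ≥ 16 mm → Susceptible
Meropenem (18 mm) in 16–20 mm ⇒ intermediate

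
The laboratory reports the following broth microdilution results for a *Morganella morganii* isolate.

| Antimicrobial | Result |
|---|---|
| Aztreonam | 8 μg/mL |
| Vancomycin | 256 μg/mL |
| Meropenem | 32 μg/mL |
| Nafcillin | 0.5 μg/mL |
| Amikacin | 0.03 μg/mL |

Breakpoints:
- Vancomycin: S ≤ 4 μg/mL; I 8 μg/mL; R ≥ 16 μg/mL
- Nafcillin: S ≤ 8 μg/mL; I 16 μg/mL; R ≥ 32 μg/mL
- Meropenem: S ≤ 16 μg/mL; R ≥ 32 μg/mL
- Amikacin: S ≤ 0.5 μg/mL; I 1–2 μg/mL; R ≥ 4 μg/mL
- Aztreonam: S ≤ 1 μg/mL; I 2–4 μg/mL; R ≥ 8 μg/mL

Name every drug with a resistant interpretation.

Aztreonam 8 μg/mL: ≥ 8 μg/mL → resistant
Vancomycin: 256 μg/mL is ≥ 16 μg/mL → R
Meropenem (32 μg/mL) ≥ 32 μg/mL ⇒ R
Nafcillin 0.5 μg/mL: ≤ 8 μg/mL ⇒ S
Amikacin (0.03 μg/mL) ≤ 0.5 μg/mL — susceptible

aztreonam, vancomycin, meropenem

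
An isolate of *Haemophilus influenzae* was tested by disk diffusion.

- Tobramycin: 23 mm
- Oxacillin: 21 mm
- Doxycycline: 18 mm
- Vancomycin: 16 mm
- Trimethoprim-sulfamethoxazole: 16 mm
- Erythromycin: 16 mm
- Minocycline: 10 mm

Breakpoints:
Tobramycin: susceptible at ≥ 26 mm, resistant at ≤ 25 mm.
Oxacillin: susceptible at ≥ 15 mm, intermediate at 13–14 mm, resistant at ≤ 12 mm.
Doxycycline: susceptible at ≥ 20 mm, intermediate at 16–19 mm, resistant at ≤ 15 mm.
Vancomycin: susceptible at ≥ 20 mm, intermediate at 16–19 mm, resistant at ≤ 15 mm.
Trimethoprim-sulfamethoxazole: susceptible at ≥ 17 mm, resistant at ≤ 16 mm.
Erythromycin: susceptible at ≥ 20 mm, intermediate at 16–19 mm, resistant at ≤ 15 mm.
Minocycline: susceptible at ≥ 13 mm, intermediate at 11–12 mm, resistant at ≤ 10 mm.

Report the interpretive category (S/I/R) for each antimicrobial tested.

Tobramycin (23 mm) ≤ 25 mm — Resistant
Oxacillin: 21 mm is ≥ 15 mm → S
Doxycycline 18 mm: in 16–19 mm ⇒ I
Vancomycin: 16 mm is in 16–19 mm — intermediate
Trimethoprim-sulfamethoxazole: 16 mm is ≤ 16 mm — resistant
Erythromycin (16 mm) in 16–19 mm — I
Minocycline 10 mm: ≤ 10 mm ⇒ Resistant

R, S, I, I, R, I, R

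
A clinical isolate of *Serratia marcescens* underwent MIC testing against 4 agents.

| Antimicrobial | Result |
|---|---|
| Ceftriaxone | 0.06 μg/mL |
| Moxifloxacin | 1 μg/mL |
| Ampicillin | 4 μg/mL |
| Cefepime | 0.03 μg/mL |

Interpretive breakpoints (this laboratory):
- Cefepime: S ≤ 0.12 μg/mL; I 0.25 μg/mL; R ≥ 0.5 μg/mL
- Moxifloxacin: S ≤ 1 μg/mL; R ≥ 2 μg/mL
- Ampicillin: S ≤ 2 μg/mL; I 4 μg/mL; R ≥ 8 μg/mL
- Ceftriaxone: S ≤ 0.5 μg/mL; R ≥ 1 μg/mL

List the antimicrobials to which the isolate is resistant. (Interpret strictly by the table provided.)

none

Ceftriaxone (0.06 μg/mL) ≤ 0.5 μg/mL → susceptible
Moxifloxacin: 1 μg/mL is ≤ 1 μg/mL → S
Ampicillin 4 μg/mL: = 4 μg/mL → Intermediate
Cefepime: 0.03 μg/mL is ≤ 0.12 μg/mL → susceptible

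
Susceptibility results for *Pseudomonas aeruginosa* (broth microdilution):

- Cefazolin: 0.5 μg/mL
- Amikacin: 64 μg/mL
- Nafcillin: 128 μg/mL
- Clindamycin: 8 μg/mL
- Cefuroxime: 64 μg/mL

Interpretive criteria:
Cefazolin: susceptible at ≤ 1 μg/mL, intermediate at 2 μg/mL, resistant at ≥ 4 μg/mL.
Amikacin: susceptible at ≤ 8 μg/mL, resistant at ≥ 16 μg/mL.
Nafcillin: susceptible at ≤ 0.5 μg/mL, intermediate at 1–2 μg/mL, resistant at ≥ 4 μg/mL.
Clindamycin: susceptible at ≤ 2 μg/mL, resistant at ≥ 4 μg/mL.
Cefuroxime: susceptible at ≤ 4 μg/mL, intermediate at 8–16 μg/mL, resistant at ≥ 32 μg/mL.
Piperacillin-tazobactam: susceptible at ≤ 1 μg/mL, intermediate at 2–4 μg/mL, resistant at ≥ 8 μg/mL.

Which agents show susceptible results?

cefazolin

Cefazolin (0.5 μg/mL) ≤ 1 μg/mL → susceptible
Amikacin: 64 μg/mL is ≥ 16 μg/mL → resistant
Nafcillin: 128 μg/mL is ≥ 4 μg/mL → Resistant
Clindamycin (8 μg/mL) ≥ 4 μg/mL ⇒ resistant
Cefuroxime (64 μg/mL) ≥ 32 μg/mL ⇒ Resistant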